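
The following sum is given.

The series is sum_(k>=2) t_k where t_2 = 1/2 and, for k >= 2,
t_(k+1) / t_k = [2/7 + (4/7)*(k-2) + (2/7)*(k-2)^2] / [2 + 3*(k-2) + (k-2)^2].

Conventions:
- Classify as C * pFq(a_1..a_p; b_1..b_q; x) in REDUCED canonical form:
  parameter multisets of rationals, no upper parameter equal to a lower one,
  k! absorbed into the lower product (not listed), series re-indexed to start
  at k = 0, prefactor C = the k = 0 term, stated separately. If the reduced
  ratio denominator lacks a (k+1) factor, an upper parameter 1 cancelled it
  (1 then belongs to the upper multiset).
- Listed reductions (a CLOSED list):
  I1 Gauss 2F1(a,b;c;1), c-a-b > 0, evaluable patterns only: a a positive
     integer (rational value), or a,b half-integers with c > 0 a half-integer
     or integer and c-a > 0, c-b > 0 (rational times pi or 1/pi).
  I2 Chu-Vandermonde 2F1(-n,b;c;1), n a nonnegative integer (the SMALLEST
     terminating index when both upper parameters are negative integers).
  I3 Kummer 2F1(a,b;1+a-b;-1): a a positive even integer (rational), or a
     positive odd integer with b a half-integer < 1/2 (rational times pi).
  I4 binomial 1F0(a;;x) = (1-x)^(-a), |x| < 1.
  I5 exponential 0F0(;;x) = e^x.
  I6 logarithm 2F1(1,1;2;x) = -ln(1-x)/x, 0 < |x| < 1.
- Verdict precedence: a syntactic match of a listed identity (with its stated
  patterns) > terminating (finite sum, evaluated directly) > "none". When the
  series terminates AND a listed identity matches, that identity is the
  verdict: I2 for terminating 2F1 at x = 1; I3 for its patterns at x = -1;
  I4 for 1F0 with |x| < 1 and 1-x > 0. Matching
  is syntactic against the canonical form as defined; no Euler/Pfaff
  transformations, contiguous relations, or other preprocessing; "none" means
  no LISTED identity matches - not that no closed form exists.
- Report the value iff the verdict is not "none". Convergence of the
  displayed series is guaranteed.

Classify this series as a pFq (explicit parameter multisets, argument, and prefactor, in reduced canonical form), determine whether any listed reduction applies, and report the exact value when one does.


With C = 1/2: the canonical form is 2F1(1, 1; 2; 2/7). Verdict: the logarithmic series (I6) applies (the logarithm: parameters (1,1;2), x = 2/7). Hence: (-7/4) * ln(5/7).

Structural cue: x = (2/7) and the expanded ratio factors over Q; C = 1/2, roots give parameters.
Ratio: r(k) = (2/7) * (k+1) (k+1) / [(k+2) (k+1)] - rational in k, leading ratio (2/7); with t_0 = 1/2, classification follows.


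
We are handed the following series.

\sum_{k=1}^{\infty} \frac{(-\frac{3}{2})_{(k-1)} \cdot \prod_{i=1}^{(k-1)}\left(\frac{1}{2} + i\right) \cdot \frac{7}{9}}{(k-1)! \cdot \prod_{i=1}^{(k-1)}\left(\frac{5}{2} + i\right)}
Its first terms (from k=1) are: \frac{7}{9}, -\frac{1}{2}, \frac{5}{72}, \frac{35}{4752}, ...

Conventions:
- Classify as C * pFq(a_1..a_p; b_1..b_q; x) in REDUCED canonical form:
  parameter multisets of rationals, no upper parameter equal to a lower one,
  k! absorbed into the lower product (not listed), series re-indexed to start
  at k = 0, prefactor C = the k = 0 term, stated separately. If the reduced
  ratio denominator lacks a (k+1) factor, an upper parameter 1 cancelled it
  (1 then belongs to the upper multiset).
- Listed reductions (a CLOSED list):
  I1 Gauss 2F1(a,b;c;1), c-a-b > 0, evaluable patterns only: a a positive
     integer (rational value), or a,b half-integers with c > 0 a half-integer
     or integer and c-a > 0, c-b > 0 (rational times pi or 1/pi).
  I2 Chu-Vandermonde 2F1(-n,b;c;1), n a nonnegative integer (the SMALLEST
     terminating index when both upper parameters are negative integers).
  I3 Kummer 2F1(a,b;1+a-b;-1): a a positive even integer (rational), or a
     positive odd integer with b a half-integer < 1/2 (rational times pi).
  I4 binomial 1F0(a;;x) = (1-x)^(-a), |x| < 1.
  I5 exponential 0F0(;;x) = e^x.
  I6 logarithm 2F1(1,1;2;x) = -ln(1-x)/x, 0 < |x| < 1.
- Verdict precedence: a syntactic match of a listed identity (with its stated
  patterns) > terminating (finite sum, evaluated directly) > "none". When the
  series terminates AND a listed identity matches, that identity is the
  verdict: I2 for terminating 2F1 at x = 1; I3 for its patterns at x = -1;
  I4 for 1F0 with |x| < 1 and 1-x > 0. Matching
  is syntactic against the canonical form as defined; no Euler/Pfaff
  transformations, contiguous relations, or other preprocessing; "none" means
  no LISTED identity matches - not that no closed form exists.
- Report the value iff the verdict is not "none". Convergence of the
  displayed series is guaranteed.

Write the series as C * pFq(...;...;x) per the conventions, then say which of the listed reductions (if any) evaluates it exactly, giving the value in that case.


At argument 1: a 2F1 with upper {-\frac{3}{2}, \frac{3}{2}}, lower {\frac{7}{2}}, scaled by C = \frac{7}{9}. Verdict at x = 1: Gauss (I1, half-integer pattern) matches (x = 1; upper {-\frac{3}{2}, \frac{3}{2}} half-integers, c = \frac{7}{2} in the evaluable pattern). Exact value: \frac{175}{1536} \cdot \pi.

First insight: with t_0 = \frac{7}{9}, the running product (C = 7/9, x = 1) telescopes to a rising factorial.
Term ratio: r(k) = 1 * (k-\frac{3}{2}) (k+\frac{3}{2}) / [(k+\frac{7}{2}) (k+1)] - rational in k. x = 1; t_0 = \frac{7}{9}; negate the roots.


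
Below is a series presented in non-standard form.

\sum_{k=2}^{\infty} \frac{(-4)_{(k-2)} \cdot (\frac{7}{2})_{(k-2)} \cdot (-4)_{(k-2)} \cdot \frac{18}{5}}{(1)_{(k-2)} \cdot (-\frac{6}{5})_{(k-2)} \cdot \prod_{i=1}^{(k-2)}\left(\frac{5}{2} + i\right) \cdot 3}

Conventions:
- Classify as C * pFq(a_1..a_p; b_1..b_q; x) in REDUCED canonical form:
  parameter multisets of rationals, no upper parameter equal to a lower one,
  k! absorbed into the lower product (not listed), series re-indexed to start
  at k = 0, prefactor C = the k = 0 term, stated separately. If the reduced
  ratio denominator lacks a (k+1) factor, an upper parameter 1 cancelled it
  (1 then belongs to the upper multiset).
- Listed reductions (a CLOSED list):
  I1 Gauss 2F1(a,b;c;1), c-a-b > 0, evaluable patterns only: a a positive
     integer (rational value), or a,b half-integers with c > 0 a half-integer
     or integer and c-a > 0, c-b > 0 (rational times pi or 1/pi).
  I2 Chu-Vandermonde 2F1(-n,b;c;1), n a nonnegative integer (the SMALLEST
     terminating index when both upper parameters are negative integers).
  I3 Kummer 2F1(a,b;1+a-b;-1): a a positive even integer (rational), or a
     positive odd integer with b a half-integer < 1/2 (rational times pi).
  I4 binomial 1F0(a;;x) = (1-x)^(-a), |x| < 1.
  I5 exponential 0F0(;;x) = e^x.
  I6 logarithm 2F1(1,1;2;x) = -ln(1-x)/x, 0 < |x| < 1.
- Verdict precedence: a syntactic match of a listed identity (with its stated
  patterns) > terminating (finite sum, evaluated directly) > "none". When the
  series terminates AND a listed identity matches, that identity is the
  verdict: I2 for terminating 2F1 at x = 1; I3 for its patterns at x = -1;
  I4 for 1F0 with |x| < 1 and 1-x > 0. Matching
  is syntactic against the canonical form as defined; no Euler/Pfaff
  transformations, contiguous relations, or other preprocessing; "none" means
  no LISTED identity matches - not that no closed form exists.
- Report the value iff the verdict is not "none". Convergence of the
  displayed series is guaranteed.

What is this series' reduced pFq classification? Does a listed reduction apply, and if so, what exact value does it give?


At argument 1: a 2F1 with upper {-4, -4}, lower {-\frac{6}{5}}, scaled by C = \frac{6}{5}. Verdict (x = 1): Vandermonde's identity (I2) applies (terminating 2F1 at x = 1 with n = 4, b = -4, c = -\frac{6}{5}). Exact value: \frac{15428}{15}.

Structural cue: with t_0 = \frac{6}{5}, the parameter 7/2 appears in both the upper and lower lists and cancels.
Consecutive-term ratio: r(k) = 1 * (k-4) (k-4) / [(k-\frac{6}{5}) (k+1)] - rational; roots negated = parameters, x = 1, C = \frac{6}{5}.


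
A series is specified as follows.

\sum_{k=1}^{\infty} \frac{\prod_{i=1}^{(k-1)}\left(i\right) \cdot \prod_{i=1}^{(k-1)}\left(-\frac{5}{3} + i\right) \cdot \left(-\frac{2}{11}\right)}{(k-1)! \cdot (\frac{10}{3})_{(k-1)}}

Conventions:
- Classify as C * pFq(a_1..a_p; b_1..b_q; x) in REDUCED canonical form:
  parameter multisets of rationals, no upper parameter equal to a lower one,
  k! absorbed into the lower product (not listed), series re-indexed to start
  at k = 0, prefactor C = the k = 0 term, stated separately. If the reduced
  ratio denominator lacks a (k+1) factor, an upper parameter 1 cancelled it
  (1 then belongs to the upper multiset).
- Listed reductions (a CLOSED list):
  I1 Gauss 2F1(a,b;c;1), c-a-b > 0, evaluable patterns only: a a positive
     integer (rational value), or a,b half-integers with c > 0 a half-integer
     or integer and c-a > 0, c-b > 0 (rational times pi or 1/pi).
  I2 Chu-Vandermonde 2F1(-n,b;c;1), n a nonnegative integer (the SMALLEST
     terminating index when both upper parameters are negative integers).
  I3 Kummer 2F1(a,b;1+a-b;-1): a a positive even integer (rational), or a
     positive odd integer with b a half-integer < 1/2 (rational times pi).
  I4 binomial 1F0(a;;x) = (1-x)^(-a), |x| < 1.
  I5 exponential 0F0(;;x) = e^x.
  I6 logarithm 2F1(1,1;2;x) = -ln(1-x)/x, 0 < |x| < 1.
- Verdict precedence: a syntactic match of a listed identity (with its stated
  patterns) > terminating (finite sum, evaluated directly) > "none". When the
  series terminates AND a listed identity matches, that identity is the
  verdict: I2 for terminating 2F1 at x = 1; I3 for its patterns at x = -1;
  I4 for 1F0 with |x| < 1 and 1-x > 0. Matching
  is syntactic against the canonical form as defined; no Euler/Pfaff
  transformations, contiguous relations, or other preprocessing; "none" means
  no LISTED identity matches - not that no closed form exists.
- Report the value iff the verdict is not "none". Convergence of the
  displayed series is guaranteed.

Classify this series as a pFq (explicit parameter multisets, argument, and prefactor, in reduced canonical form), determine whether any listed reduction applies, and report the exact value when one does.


Structural cue: t_0 = -\frac{2}{11} here, and the running product (C = -2/11, x = 1) telescopes to a rising factorial.
Adjacent-term ratio: r(k) = 1 * (k-\frac{2}{3}) (k+1) / [(k+\frac{10}{3}) (k+1)] - rational in k. x = 1; t_0 = -\frac{2}{11}; negate the roots.

The series (x = 1) is 2F1: upper {-\frac{2}{3}, 1}, lower {\frac{10}{3}}, prefactor -\frac{2}{11}. Verdict: this is Gauss (I1, integer-parameter pattern) (x = 1: the Gamma ratio telescopes since c-a-b = 3 > 0 and a = 1 in Z>0). Value: -\frac{14}{99}.


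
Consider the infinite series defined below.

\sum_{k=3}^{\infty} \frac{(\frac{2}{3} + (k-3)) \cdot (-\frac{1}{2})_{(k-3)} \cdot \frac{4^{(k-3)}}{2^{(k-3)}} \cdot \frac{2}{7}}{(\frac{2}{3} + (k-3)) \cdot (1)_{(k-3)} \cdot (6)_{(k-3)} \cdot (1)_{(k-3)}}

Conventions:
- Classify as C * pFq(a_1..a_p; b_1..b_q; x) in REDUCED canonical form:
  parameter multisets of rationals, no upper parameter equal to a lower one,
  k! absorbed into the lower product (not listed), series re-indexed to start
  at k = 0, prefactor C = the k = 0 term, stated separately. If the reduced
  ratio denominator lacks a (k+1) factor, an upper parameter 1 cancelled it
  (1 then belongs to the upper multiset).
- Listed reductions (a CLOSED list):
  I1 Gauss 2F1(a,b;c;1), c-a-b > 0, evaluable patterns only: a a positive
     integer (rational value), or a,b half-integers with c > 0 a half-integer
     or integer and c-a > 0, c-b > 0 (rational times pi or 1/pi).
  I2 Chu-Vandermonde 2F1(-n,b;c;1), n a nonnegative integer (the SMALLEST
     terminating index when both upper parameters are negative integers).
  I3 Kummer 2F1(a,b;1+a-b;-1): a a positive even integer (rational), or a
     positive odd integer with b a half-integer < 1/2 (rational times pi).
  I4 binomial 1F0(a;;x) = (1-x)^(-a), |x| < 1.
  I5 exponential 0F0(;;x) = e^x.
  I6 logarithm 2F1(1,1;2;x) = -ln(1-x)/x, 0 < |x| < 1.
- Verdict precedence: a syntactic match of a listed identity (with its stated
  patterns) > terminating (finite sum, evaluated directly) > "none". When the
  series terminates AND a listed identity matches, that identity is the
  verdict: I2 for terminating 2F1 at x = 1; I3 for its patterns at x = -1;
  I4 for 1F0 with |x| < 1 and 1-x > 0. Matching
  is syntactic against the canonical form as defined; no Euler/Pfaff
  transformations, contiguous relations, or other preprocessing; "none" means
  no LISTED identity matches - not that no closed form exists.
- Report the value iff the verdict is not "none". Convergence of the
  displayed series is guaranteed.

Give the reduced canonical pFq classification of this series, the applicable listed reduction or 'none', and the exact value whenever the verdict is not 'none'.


The series (x = 2) is 1F2: upper {-\frac{1}{2}}, lower {1, 6}, prefactor \frac{2}{7}. Verdict: none. Every listed pattern misses the 1F2 form at 2, upper {-\frac{1}{2}}.

Key step: t_0 = \frac{2}{7} here, and (1)_k (prefactor 2/7) is k! itself.
Adjacent-term ratio: r(k) = 2 * (k-\frac{1}{2}) / [(k+1) (k+6) (k+1)] - rational in k. x = 2; t_0 = \frac{2}{7}; negate the roots.


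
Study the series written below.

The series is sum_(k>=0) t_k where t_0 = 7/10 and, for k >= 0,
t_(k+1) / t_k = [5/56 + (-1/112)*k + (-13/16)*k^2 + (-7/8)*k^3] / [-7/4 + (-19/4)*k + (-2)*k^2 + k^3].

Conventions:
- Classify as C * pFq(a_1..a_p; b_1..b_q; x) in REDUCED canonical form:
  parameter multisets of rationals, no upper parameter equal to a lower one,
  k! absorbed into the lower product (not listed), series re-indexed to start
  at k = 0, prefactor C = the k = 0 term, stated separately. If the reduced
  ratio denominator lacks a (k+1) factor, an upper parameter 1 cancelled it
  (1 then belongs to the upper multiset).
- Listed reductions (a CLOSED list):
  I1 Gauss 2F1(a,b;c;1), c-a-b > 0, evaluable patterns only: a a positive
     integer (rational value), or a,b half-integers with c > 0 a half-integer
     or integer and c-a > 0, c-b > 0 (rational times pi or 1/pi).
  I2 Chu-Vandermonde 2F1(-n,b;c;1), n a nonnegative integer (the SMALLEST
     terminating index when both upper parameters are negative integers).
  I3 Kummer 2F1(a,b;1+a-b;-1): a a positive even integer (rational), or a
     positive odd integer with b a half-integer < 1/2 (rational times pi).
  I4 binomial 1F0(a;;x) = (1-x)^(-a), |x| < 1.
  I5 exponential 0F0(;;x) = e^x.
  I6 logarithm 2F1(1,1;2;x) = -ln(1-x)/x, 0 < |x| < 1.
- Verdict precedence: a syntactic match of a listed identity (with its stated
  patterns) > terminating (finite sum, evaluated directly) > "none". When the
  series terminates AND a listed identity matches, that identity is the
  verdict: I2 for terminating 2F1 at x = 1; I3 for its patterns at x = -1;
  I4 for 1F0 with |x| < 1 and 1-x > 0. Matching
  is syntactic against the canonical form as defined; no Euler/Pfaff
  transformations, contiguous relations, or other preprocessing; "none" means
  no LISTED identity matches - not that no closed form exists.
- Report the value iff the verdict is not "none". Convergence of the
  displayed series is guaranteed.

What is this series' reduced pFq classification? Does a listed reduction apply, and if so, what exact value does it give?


x = -7/8 here; the reduced form reads 2F1, upper {-2/7, 5/7}, lower {-7/2}, C = 7/10. Verdict: none (x = -7/8): each listed identity misses the multisets {-2/7, 5/7} ; {-7/2}.

Key observation: t_0 being 7/10, factor the ratio over Q (C = 7/10): negated roots = parameters.
Term ratio: r(k) = (-7/8) * (k-2/7) (k+5/7) / [(k-7/2) (k+1)] - rational in k, leading ratio (-7/8); with t_0 = 7/10, classification follows.


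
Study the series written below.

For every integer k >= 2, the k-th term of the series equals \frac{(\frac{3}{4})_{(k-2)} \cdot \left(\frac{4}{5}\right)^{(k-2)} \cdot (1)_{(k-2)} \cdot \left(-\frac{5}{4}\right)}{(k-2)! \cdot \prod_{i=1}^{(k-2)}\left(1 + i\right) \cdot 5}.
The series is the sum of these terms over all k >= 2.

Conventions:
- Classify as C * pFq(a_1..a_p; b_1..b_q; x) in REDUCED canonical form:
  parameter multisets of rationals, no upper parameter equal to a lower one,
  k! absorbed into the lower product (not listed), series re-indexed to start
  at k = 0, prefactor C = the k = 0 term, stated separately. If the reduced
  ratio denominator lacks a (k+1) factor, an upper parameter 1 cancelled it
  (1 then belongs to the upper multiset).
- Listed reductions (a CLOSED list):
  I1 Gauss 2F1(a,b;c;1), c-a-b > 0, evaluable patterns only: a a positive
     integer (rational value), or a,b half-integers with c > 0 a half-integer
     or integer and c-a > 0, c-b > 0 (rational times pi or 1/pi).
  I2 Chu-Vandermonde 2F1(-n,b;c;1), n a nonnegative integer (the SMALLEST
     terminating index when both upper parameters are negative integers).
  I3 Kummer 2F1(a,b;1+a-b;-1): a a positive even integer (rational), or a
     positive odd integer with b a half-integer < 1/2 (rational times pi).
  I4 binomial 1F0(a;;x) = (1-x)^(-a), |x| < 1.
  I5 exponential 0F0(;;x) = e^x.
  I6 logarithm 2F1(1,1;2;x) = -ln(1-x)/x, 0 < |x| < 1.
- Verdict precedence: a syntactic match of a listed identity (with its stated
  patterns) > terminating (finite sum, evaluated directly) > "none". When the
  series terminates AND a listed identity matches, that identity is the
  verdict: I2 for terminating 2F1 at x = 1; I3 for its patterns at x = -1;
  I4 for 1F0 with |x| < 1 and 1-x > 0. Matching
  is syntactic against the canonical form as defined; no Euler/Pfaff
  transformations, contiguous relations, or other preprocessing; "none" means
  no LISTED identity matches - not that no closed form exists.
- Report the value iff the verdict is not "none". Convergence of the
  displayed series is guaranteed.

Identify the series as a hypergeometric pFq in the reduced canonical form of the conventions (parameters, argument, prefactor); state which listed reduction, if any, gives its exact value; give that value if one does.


Reduced: x = \frac{4}{5}, 2F1, upper = {\frac{3}{4}, 1}, lower = {2}, C = -\frac{1}{4}. Verdict: none. No listed pattern accepts 2F1(\frac{3}{4}, 1; 2; \frac{4}{5}).

First insight: from the first term -\frac{1}{4}: the constant factors (C = -1/4, x = 4/5) combine into one prefactor.
Term ratio: r(k) = \frac{4}{5} * (k+\frac{3}{4}) (k+1) / [(k+2) (k+1)] - poly over poly, x = \frac{4}{5} from leading terms; C = -\frac{1}{4} at k = 0.


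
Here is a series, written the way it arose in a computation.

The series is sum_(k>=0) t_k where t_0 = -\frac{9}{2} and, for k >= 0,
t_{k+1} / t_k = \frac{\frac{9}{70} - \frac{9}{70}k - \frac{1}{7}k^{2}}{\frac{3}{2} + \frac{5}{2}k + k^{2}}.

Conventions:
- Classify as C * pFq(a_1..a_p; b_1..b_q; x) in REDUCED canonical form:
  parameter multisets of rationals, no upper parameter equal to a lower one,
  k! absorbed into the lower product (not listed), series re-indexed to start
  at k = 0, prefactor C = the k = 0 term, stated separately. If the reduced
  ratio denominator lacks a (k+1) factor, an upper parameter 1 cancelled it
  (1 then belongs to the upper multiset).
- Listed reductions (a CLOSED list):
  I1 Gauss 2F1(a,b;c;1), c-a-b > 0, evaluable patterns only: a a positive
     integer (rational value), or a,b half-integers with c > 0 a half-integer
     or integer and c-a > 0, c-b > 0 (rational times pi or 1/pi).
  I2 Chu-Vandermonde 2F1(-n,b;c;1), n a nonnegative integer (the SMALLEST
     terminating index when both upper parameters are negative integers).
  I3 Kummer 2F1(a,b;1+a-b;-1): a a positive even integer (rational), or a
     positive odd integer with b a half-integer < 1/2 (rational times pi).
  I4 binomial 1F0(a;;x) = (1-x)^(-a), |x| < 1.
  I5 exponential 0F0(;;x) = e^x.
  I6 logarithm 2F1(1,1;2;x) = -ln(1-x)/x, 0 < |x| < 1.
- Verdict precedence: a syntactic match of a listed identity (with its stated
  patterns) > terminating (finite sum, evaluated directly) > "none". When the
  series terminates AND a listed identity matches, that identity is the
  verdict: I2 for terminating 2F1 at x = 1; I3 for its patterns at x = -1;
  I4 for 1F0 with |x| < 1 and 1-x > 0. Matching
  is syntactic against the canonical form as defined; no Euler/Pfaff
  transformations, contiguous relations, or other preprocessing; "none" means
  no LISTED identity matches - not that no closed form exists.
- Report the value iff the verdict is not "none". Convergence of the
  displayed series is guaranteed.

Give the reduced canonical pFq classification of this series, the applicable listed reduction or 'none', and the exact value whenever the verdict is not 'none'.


Key observation: x = -\frac{1}{7} and roots of the ratio polynomials (C = -9/2) are the negated parameters.
Consecutive-term ratio: r(k) = -\frac{1}{7} * (k-\frac{3}{5}) / [(k+1)] - poly over poly, x = -\frac{1}{7} from leading terms; C = -\frac{9}{2} at k = 0.

Reduced: x = -\frac{1}{7}, 1F0, upper = {-\frac{3}{5}}, lower = {-}, C = -\frac{9}{2}. Verdict at x = -\frac{1}{7}: the binomial series (I4) matches (the 1F0 binomial series: exponent 3/5, x = -\frac{1}{7}). Exact value: \left(-\frac{9}{2}\right) \cdot \left(\frac{8}{7}\right)^{\frac{3}{5}}.


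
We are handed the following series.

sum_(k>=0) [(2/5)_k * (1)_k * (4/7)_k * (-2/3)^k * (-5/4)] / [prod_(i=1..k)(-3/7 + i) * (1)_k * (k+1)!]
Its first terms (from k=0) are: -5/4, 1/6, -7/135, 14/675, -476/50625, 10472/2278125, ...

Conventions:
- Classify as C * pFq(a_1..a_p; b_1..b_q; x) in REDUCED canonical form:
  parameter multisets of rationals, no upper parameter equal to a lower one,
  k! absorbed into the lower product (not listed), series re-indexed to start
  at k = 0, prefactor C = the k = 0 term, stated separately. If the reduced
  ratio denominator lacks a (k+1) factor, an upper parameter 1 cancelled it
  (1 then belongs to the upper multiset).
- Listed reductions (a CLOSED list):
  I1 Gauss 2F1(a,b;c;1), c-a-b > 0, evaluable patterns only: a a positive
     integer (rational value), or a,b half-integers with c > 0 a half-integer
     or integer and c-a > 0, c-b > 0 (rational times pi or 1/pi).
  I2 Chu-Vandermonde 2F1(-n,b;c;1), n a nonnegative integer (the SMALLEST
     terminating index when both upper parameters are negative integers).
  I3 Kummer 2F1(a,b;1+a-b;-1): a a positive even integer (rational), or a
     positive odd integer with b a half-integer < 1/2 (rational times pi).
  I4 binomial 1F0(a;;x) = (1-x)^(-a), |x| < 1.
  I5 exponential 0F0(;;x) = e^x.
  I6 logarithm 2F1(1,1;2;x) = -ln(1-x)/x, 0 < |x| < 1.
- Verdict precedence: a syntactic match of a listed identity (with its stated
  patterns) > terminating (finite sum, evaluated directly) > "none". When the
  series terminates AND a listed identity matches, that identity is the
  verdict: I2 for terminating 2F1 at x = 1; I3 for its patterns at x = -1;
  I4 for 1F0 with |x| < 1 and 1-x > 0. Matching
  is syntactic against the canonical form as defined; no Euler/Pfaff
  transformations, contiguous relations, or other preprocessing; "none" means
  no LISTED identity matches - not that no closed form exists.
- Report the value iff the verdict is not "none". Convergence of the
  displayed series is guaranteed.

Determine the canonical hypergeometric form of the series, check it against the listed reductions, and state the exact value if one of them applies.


At argument -2/3: a 2F1 with upper {2/5, 1}, lower {2}, scaled by C = -5/4. Verdict: none. Every listed pattern misses the 2F1 form at -2/3, upper {2/5, 1}.

First insight: with t_0 = -5/4, the lower running product (C = -5/4, x = -2/3) is a rising factorial.
Step ratio: r(k) = (-2/3) * (k+2/5) (k+1) / [(k+2) (k+1)] ; factor over Q: parameters, x = (-2/3), and C = -5/4.


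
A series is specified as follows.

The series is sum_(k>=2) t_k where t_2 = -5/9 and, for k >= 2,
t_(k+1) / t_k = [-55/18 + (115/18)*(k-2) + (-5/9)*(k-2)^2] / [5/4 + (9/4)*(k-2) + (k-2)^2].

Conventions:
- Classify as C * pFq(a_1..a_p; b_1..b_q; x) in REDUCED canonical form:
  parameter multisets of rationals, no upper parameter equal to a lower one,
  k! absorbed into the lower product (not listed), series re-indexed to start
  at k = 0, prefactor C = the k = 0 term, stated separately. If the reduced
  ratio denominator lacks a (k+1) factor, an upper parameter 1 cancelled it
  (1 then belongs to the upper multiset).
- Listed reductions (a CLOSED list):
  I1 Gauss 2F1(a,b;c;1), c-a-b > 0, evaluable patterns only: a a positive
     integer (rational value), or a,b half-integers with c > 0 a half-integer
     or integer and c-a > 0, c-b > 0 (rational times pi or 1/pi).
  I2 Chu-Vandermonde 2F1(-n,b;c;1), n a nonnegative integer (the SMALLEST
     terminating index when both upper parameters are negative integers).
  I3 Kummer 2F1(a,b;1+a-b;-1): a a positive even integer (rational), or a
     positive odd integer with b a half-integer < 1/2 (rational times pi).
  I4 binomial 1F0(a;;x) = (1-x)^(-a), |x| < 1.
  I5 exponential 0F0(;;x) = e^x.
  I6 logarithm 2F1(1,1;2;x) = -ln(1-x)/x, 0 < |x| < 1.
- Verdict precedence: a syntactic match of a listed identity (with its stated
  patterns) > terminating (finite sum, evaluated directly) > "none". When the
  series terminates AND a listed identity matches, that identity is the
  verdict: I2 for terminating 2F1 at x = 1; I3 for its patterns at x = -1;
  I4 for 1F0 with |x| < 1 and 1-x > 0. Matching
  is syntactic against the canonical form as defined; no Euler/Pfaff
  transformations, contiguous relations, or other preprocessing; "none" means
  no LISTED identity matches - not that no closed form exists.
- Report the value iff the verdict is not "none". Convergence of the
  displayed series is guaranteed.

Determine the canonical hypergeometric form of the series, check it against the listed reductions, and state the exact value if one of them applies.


This is -5/9 * 2F1(-11, -1/2; 5/4; -5/9) in reduced canonical form. Verdict: terminating - the sum ends at index 11 because -11 is a negative integer; exact evaluation follows. Its exact value is 75276949042228095505/24713171048234771037.

Key step: from the first term -5/9: the expanded ratio factors over Q; prefactor -5/9, roots give parameters.
Term ratio: r(k) = (-5/9) * (k-11) (k-1/2) / [(k+5/4) (k+1)] - rational in k. x = (-5/9); t_0 = -5/9; negate the roots.


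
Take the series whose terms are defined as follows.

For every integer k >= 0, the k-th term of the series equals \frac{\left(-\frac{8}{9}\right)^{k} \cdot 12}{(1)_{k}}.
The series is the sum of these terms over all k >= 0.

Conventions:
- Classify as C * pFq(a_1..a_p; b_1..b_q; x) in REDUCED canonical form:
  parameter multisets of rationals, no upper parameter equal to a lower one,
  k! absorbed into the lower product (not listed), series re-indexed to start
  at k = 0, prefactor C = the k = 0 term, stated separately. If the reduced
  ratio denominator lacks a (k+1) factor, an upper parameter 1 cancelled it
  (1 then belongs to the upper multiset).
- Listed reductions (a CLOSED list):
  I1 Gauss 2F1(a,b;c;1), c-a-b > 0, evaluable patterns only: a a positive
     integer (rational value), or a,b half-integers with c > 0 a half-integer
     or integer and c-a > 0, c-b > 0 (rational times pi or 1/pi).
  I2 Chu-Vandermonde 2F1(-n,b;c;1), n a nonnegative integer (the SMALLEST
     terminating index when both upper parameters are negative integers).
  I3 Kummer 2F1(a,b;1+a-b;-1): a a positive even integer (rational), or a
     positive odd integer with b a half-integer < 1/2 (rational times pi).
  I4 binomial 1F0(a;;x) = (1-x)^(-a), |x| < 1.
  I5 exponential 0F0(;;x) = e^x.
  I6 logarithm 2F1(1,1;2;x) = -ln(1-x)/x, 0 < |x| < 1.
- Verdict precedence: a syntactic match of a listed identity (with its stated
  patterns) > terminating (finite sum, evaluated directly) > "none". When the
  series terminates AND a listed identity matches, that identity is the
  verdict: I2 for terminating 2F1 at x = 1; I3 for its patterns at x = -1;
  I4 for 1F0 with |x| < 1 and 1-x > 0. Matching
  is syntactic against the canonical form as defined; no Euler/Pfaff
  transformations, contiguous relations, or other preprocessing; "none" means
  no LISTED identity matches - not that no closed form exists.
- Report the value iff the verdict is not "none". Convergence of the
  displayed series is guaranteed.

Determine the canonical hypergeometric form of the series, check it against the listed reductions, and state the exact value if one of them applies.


This is 12 * 0F0(-; -; -\frac{8}{9}) in reduced canonical form. Verdict: exponential (I5) applies (the 0F0 exponential series at x = -\frac{8}{9}). Its exact value is 12 \cdot e^{-\frac{8}{9}}.

The tell: from the first term 12: (1)_k (C = 12, x = -8/9) is k! itself.
Adjacent-term ratio: r(k) = -\frac{8}{9} * 1 / [(k+1)] - rational; roots negated = parameters, x = -\frac{8}{9}, C = 12.


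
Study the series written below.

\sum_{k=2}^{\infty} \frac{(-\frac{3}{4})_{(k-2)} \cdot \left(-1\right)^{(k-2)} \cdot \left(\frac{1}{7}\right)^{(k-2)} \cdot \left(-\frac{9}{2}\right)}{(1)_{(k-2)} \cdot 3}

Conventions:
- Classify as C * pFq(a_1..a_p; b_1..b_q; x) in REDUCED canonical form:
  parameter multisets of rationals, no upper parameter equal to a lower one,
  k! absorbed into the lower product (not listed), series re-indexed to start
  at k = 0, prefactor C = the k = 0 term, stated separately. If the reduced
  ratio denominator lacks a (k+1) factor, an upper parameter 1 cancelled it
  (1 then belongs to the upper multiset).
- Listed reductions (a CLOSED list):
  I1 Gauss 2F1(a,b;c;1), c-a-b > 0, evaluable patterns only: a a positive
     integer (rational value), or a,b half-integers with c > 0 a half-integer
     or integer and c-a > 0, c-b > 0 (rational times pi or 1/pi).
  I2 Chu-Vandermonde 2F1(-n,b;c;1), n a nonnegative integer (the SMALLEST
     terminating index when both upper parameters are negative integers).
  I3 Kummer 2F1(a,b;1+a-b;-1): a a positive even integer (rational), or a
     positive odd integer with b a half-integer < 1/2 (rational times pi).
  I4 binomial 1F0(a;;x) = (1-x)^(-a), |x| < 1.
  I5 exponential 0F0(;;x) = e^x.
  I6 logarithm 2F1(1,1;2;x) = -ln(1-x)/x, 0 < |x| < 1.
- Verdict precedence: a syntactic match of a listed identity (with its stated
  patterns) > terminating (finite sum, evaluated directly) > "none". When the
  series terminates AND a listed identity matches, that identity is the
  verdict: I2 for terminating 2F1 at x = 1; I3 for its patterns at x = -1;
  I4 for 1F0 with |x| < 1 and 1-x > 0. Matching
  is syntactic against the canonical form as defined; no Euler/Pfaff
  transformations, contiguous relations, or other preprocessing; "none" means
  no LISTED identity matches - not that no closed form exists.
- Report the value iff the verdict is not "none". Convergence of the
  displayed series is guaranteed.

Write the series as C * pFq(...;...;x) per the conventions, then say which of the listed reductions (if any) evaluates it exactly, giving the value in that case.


This is -\frac{3}{2} * 1F0(-\frac{3}{4}; -; -\frac{1}{7}) in reduced canonical form. Verdict: the I4 binomial reduction matches (the 1F0 binomial series: exponent 3/4, x = -\frac{1}{7}). Hence: \left(-\frac{3}{2}\right) \cdot \left(\frac{8}{7}\right)^{\frac{3}{4}}.

First insight: x = -\frac{1}{7} and the (-1)^k factor (C = -3/2) folds into the argument's sign.
Consecutive-term ratio: r(k) = -\frac{1}{7} * (k-\frac{3}{4}) / [(k+1)] - poly over poly, x = -\frac{1}{7} from leading terms; C = -\frac{3}{2} at k = 0.


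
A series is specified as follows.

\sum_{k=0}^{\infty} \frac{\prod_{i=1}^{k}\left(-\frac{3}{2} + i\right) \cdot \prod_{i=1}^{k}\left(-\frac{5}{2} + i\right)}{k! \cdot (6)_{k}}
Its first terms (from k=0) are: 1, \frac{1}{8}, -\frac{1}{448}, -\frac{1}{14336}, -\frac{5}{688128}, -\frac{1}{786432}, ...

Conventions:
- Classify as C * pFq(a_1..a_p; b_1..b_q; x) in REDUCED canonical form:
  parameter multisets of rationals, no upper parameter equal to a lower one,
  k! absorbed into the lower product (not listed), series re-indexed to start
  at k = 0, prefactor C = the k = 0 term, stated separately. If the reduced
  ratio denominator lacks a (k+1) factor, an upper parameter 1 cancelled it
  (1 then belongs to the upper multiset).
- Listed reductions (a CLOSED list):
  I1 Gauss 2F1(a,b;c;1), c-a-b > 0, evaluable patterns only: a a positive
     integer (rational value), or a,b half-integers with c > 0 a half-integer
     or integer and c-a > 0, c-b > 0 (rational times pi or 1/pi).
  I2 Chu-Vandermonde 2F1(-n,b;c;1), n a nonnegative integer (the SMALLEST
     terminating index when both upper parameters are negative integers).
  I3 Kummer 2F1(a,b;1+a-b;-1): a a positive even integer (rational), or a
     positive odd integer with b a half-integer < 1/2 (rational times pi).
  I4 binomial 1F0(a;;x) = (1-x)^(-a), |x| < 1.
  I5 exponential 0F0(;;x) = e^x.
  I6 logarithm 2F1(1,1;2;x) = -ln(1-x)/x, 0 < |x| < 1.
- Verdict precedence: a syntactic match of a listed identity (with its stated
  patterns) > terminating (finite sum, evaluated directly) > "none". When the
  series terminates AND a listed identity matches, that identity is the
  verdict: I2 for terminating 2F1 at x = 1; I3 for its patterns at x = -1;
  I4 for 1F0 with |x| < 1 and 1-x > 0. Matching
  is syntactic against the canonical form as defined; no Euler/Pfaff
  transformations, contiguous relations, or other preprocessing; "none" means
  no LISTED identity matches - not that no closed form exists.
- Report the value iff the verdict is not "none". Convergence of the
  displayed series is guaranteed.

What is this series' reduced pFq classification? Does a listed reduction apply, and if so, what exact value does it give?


At argument 1: a 2F1 with upper {-\frac{3}{2}, -\frac{1}{2}}, lower {6}, scaled by C = 1. Verdict: Gauss (I1, half-integer pattern) matches (x = 1; upper {-\frac{3}{2}, -\frac{1}{2}} half-integers, c = 6 in the evaluable pattern). Sum: \frac{1048576}{297297} / \pi.

The tell: from the first term 1: the running product (C = 1) telescopes to a rising factorial.
Ratio: r(k) = 1 * (k-\frac{3}{2}) (k-\frac{1}{2}) / [(k+6) (k+1)] ; factor over Q: parameters, x = 1, and C = 1.


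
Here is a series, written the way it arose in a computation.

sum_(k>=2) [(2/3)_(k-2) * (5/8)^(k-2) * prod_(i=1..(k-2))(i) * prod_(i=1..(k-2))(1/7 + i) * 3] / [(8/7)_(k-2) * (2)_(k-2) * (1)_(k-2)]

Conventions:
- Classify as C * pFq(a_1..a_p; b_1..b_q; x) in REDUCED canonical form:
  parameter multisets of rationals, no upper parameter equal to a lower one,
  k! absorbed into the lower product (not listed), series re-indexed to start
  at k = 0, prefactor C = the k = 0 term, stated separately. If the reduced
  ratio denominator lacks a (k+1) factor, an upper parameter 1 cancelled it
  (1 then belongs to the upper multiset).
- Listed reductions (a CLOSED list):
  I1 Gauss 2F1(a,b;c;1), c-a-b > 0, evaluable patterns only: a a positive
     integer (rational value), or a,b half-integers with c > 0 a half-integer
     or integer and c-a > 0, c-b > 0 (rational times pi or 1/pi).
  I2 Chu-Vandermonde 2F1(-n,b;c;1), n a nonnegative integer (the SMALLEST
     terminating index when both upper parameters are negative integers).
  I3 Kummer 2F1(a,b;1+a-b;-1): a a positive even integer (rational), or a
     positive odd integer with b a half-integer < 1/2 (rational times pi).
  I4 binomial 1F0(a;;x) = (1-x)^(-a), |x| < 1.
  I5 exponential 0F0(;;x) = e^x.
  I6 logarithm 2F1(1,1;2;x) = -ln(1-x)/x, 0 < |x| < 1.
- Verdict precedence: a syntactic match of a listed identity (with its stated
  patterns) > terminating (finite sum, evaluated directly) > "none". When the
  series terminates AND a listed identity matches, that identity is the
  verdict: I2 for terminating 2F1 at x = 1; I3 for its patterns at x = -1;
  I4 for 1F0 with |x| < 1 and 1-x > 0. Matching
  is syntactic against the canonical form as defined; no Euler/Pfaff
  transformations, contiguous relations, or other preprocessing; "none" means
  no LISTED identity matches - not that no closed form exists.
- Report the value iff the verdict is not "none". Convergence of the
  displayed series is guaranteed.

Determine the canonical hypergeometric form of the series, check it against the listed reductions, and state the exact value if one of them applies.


Canonical form: C = 3 times 2F1 with upper {2/3, 1}, lower {2}, x = 5/8. Verdict: none. No listed pattern accepts 2F1(2/3, 1; 2; 5/8).

The tell: with t_0 = 3, the running product (C = 3, x = 5/8) telescopes to a rising factorial.
Step ratio: r(k) = (5/8) * (k+2/3) (k+1) / [(k+2) (k+1)] ; factor over Q: parameters, x = (5/8), and C = 3.


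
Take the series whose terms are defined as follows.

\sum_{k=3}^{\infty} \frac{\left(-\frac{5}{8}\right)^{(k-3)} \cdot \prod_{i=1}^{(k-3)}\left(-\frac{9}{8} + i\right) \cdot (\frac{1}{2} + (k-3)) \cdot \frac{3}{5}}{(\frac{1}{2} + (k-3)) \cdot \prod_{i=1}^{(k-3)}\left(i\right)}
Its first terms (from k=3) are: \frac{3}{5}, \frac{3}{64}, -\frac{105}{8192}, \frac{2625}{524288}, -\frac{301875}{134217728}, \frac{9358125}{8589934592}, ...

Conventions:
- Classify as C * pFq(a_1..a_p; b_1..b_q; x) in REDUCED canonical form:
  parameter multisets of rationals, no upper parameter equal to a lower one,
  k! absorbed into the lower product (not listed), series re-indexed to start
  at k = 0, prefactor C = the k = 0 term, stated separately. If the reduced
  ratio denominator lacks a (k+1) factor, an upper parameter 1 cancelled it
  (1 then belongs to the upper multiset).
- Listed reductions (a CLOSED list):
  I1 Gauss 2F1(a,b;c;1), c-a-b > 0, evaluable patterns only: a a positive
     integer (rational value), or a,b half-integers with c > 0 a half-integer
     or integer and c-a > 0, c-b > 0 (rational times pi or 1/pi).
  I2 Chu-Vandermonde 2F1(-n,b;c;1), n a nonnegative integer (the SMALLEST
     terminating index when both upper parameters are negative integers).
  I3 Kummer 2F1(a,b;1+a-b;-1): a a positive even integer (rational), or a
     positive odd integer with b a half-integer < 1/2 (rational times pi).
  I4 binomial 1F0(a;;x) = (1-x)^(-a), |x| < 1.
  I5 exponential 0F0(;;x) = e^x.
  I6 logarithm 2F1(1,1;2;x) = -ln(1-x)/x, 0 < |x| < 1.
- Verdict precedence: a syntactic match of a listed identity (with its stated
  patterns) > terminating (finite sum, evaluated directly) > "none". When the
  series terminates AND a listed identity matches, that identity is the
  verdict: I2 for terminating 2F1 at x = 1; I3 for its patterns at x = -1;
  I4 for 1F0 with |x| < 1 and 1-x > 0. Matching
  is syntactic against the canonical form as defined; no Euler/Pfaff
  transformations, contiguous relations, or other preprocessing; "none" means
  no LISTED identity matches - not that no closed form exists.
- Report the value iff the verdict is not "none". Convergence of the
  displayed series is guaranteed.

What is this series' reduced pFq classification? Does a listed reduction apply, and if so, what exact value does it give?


Reduced: x = -\frac{5}{8}, 1F0, upper = {-\frac{1}{8}}, lower = {-}, C = \frac{3}{5}. Verdict (x = -\frac{5}{8}): the binomial series (I4) applies (the 1F0 binomial series: exponent 1/8, x = -\frac{5}{8}). Sum: \frac{3}{5} \cdot \left(\frac{13}{8}\right)^{\frac{1}{8}}.

Key step: with t_0 = \frac{3}{5}, the running product (prefactor 3/5) telescopes to a rising factorial.
Step ratio: r(k) = -\frac{5}{8} * (k-\frac{1}{8}) / [(k+1)] - rational; roots negated = parameters, x = -\frac{5}{8}, C = \frac{3}{5}.


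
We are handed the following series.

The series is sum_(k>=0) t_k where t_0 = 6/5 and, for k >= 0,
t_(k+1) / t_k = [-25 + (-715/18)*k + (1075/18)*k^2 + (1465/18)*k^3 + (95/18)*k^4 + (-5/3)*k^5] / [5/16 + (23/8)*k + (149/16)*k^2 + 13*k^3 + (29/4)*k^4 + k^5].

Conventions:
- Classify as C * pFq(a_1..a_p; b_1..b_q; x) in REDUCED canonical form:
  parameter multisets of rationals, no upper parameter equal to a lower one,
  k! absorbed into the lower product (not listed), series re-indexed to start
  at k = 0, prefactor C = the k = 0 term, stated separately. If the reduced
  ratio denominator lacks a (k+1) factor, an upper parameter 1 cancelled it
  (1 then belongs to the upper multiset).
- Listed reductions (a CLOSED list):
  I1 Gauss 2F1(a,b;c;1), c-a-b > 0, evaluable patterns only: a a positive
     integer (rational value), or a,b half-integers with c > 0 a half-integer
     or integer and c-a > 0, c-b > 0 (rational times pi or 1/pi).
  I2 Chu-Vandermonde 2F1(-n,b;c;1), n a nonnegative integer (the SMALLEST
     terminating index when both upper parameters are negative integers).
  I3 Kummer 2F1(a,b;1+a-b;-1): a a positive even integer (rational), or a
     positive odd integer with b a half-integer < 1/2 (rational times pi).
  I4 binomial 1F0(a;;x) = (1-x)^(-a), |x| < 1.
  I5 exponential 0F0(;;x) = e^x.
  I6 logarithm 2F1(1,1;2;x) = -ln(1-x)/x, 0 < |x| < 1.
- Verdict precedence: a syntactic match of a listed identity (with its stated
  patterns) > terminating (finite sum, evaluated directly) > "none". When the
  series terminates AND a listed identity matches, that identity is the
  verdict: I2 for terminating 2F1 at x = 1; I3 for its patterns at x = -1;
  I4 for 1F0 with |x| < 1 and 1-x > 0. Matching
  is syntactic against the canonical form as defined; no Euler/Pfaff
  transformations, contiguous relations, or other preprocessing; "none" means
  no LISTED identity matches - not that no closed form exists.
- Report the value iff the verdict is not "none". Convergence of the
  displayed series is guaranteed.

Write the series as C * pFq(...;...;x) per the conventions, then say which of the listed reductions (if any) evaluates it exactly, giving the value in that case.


Canonical form: C = 6/5 times 3F2 with upper {-9, -2/3, 1}, lower {1/4, 1/2}, x = -5/3. Verdict: terminating (-9 upstairs). 10 nonzero terms in all; added directly. Exact value: -488034583328045699626/62682777438955245.

Structural cue: from the first term 6/5: the parameter 5 appears in both the upper and lower lists and cancels (alongside the other common factor).
Consecutive-term ratio: r(k) = (-5/3) * (k-9) (k-2/3) (k+1) / [(k+1/4) (k+1/2) (k+1)] - rational in k, leading ratio (-5/3); with t_0 = 6/5, classification follows.
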